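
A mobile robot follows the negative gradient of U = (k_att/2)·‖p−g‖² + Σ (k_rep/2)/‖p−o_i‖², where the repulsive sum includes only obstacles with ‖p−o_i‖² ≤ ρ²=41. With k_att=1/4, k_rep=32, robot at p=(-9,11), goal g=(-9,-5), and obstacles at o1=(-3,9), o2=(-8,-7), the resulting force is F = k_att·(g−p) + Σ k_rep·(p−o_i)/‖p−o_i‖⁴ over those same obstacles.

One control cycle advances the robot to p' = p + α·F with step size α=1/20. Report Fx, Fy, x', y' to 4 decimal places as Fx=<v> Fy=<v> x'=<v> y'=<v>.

F_att = 1/4·(g−p) = 1/4·(0,-16) = (0.0000,-4.0000)
o1: d²=40 ≤ ρ²=41; F_rep = 32·(-6,2)/40² = (-0.1200,0.0400)
o2: d²=325 > ρ²=41 → inactive
F = F_att + ΣF_rep = (-0.1200,-3.9600)
p' = p + 1/20·F = (-9.0060,10.8020)

Fx=-0.1200 Fy=-3.9600 x'=-9.0060 y'=10.8020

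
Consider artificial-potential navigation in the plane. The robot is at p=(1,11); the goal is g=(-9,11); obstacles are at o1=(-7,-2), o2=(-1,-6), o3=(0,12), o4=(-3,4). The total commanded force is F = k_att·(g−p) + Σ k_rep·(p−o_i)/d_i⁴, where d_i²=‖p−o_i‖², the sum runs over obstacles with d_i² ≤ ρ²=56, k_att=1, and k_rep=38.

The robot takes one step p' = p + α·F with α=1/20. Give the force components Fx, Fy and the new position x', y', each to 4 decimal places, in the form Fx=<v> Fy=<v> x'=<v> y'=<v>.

F_att = 1·(g−p) = 1·(-10,0) = (-10.0000,0.0000)
o1: d²=233 > ρ²=56 → inactive
o2: d²=293 > ρ²=56 → inactive
o3: d²=2 ≤ ρ²=56; F_rep = 38·(1,-1)/2² = (9.5000,-9.5000)
o4: d²=65 > ρ²=56 → inactive
F = F_att + ΣF_rep = (-0.5000,-9.5000)
p' = p + 1/20·F = (0.9750,10.5250)

Fx=-0.5000 Fy=-9.5000 x'=0.9750 y'=10.5250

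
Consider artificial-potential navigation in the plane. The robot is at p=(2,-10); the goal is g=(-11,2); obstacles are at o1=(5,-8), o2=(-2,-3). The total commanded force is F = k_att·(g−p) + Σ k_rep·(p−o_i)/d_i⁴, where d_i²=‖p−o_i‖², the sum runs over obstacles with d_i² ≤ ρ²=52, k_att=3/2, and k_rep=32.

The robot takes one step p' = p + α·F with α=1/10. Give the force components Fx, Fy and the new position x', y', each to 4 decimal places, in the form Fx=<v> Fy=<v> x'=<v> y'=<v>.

F_att = 3/2·(g−p) = 3/2·(-13,12) = (-19.5000,18.0000)
o1: d²=13 ≤ ρ²=52; F_rep = 32·(-3,-2)/13² = (-0.5680,-0.3787)
o2: d²=65 > ρ²=52 → inactive
F = F_att + ΣF_rep = (-20.0680,17.6213)
p' = p + 1/10·F = (-0.0068,-8.2379)

Fx=-20.0680 Fy=17.6213 x'=-0.0068 y'=-8.2379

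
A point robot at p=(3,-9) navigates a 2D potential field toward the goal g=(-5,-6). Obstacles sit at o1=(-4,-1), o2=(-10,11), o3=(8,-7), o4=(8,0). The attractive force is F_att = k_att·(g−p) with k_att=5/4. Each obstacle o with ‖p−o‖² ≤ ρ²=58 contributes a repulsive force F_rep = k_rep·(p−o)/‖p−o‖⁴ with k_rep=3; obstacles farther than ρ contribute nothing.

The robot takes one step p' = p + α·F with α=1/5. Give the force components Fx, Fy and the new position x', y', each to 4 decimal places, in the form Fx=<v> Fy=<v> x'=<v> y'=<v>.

Fx=-10.0178 Fy=3.7429 x'=0.9964 y'=-8.2514

F_att = 5/4·(g−p) = 5/4·(-8,3) = (-10.0000,3.7500)
o1: d²=113 > ρ²=58 → inactive
o2: d²=569 > ρ²=58 → inactive
o3: d²=29 ≤ ρ²=58; F_rep = 3·(-5,-2)/29² = (-0.0178,-0.0071)
o4: d²=106 > ρ²=58 → inactive
F = F_att + ΣF_rep = (-10.0178,3.7429)
p' = p + 1/5·F = (0.9964,-8.2514)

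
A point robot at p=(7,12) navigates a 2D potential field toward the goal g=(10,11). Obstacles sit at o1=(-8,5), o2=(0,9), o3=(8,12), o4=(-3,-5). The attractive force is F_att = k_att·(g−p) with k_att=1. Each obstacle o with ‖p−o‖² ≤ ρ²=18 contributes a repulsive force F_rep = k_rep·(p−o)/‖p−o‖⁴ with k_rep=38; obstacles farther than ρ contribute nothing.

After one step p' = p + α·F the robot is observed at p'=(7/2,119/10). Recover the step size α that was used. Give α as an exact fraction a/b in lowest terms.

α = 1/10

F_att = 1·(g−p) = 1·(3,-1) = (3.0000,-1.0000)
o1: d²=274 > ρ²=18 → inactive
o2: d²=58 > ρ²=18 → inactive
o3: d²=1 ≤ ρ²=18; F_rep = 38·(-1,0)/1² = (-38.0000,0.0000)
o4: d²=389 > ρ²=18 → inactive
F = F_att + ΣF_rep = (-35.0000,-1.0000)
Δp = p'−p = (-3.5000,-0.1000); α = Δx/Fx = (-7/2) / (-35) = 1/10
check: Δy/Fy = (-1/10) / (-1) = 1/10 ✓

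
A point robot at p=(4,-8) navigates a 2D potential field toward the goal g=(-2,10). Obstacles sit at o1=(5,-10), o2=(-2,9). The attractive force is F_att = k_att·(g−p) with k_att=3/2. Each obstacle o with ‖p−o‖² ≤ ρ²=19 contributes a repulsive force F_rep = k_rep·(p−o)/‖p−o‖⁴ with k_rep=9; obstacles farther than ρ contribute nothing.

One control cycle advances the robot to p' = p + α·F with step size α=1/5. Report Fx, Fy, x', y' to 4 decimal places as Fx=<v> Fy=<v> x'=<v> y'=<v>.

Fx=-9.3600 Fy=27.7200 x'=2.1280 y'=-2.4560

F_att = 3/2·(g−p) = 3/2·(-6,18) = (-9.0000,27.0000)
o1: d²=5 ≤ ρ²=19; F_rep = 9·(-1,2)/5² = (-0.3600,0.7200)
o2: d²=325 > ρ²=19 → inactive
F = F_att + ΣF_rep = (-9.3600,27.7200)
p' = p + 1/5·F = (2.1280,-2.4560)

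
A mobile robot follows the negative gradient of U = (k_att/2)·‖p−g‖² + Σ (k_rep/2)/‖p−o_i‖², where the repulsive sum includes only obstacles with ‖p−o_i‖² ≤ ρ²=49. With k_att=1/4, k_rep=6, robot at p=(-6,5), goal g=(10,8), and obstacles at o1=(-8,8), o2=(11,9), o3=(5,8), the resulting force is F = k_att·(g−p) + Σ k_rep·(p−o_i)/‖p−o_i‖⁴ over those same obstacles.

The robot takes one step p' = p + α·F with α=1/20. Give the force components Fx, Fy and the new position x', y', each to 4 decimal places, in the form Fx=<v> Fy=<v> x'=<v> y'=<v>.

F_att = 1/4·(g−p) = 1/4·(16,3) = (4.0000,0.7500)
o1: d²=13 ≤ ρ²=49; F_rep = 6·(2,-3)/13² = (0.0710,-0.1065)
o2: d²=305 > ρ²=49 → inactive
o3: d²=130 > ρ²=49 → inactive
F = F_att + ΣF_rep = (4.0710,0.6435)
p' = p + 1/20·F = (-5.7964,5.0322)

Fx=4.0710 Fy=0.6435 x'=-5.7964 y'=5.0322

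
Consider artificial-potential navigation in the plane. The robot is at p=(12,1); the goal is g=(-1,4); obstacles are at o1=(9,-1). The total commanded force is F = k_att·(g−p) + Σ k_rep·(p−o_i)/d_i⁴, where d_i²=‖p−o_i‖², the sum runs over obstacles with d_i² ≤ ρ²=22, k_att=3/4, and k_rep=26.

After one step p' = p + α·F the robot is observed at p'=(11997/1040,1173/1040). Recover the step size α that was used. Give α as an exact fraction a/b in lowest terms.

F_att = 3/4·(g−p) = 3/4·(-13,3) = (-9.7500,2.2500)
o1: d²=13 ≤ ρ²=22; F_rep = 26·(3,2)/13² = (0.4615,0.3077)
F = F_att + ΣF_rep = (-9.2885,2.5577)
Δp = p'−p = (-0.4644,0.1279); α = Δx/Fx = (-483/1040) / (-483/52) = 1/20
check: Δy/Fy = (133/1040) / (133/52) = 1/20 ✓

α = 1/20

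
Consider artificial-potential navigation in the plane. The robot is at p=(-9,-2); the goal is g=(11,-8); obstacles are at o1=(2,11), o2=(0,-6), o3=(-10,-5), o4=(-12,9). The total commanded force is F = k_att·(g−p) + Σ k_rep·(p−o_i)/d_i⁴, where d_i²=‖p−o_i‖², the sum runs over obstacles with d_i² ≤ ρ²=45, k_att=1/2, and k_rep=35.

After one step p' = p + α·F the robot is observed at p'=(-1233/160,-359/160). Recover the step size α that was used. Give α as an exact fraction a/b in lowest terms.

α = 1/8

F_att = 1/2·(g−p) = 1/2·(20,-6) = (10.0000,-3.0000)
o1: d²=290 > ρ²=45 → inactive
o2: d²=97 > ρ²=45 → inactive
o3: d²=10 ≤ ρ²=45; F_rep = 35·(1,3)/10² = (0.3500,1.0500)
o4: d²=130 > ρ²=45 → inactive
F = F_att + ΣF_rep = (10.3500,-1.9500)
Δp = p'−p = (1.2937,-0.2437); α = Δx/Fx = (207/160) / (207/20) = 1/8
check: Δy/Fy = (-39/160) / (-39/20) = 1/8 ✓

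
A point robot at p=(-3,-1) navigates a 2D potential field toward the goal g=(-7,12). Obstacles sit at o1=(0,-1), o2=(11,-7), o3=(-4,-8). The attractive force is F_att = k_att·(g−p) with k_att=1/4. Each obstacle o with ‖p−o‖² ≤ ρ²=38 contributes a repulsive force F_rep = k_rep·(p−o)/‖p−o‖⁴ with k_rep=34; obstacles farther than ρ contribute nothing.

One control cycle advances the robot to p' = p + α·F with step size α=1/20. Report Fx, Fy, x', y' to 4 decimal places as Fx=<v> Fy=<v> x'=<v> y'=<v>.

F_att = 1/4·(g−p) = 1/4·(-4,13) = (-1.0000,3.2500)
o1: d²=9 ≤ ρ²=38; F_rep = 34·(-3,0)/9² = (-1.2593,0.0000)
o2: d²=232 > ρ²=38 → inactive
o3: d²=50 > ρ²=38 → inactive
F = F_att + ΣF_rep = (-2.2593,3.2500)
p' = p + 1/20·F = (-3.1130,-0.8375)

Fx=-2.2593 Fy=3.2500 x'=-3.1130 y'=-0.8375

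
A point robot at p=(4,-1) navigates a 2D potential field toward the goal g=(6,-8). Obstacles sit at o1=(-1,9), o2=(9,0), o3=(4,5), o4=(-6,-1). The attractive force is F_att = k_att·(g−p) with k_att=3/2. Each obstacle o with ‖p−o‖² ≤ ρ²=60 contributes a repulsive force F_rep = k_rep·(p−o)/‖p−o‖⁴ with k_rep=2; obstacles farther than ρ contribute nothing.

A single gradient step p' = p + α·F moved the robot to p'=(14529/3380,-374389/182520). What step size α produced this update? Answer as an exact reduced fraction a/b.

α = 1/10

F_att = 3/2·(g−p) = 3/2·(2,-7) = (3.0000,-10.5000)
o1: d²=125 > ρ²=60 → inactive
o2: d²=26 ≤ ρ²=60; F_rep = 2·(-5,-1)/26² = (-0.0148,-0.0030)
o3: d²=36 ≤ ρ²=60; F_rep = 2·(0,-6)/36² = (0.0000,-0.0093)
o4: d²=100 > ρ²=60 → inactive
F = F_att + ΣF_rep = (2.9852,-10.5122)
Δp = p'−p = (0.2985,-1.0512); α = Δx/Fx = (1009/3380) / (1009/338) = 1/10
check: Δy/Fy = (-191869/182520) / (-191869/18252) = 1/10 ✓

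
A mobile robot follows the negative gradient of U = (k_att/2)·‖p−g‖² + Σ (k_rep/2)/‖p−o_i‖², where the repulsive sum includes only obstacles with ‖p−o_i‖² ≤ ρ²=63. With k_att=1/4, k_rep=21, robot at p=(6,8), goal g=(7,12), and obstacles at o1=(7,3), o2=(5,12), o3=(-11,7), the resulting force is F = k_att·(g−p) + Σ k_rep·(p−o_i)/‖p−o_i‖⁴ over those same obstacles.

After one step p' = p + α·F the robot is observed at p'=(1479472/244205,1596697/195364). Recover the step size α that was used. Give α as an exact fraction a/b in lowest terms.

α = 1/5

F_att = 1/4·(g−p) = 1/4·(1,4) = (0.2500,1.0000)
o1: d²=26 ≤ ρ²=63; F_rep = 21·(-1,5)/26² = (-0.0311,0.1553)
o2: d²=17 ≤ ρ²=63; F_rep = 21·(1,-4)/17² = (0.0727,-0.2907)
o3: d²=290 > ρ²=63 → inactive
F = F_att + ΣF_rep = (0.2916,0.8647)
Δp = p'−p = (0.0583,0.1729); α = Δx/Fx = (14242/244205) / (14242/48841) = 1/5
check: Δy/Fy = (33785/195364) / (168925/195364) = 1/5 ✓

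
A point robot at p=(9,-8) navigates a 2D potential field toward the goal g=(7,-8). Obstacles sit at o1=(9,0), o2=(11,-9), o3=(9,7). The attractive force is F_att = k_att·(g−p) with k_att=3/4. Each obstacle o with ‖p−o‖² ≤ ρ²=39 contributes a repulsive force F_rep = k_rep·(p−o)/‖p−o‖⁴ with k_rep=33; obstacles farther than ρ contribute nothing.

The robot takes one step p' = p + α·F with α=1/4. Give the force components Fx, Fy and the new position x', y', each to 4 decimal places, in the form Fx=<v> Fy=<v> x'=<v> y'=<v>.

F_att = 3/4·(g−p) = 3/4·(-2,0) = (-1.5000,0.0000)
o1: d²=64 > ρ²=39 → inactive
o2: d²=5 ≤ ρ²=39; F_rep = 33·(-2,1)/5² = (-2.6400,1.3200)
o3: d²=225 > ρ²=39 → inactive
F = F_att + ΣF_rep = (-4.1400,1.3200)
p' = p + 1/4·F = (7.9650,-7.6700)

Fx=-4.1400 Fy=1.3200 x'=7.9650 y'=-7.6700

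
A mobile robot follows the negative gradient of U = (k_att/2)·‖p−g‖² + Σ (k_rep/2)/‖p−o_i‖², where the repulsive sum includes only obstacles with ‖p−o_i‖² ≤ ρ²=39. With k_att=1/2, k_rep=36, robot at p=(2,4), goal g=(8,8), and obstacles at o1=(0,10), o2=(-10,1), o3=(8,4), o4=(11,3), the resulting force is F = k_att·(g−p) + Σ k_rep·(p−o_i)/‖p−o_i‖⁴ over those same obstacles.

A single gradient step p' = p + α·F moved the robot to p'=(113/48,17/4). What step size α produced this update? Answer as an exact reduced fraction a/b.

F_att = 1/2·(g−p) = 1/2·(6,4) = (3.0000,2.0000)
o1: d²=40 > ρ²=39 → inactive
o2: d²=153 > ρ²=39 → inactive
o3: d²=36 ≤ ρ²=39; F_rep = 36·(-6,0)/36² = (-0.1667,0.0000)
o4: d²=82 > ρ²=39 → inactive
F = F_att + ΣF_rep = (2.8333,2.0000)
Δp = p'−p = (0.3542,0.2500); α = Δx/Fx = (17/48) / (17/6) = 1/8
check: Δy/Fy = (1/4) / (2) = 1/8 ✓

α = 1/8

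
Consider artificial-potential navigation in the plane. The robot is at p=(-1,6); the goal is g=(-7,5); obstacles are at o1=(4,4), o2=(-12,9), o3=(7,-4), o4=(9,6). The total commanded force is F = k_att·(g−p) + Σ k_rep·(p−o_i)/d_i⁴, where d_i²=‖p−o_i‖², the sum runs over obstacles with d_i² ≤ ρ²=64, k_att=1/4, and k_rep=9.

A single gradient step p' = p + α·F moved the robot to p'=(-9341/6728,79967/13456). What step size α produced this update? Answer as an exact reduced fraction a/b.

α = 1/4

F_att = 1/4·(g−p) = 1/4·(-6,-1) = (-1.5000,-0.2500)
o1: d²=29 ≤ ρ²=64; F_rep = 9·(-5,2)/29² = (-0.0535,0.0214)
o2: d²=130 > ρ²=64 → inactive
o3: d²=164 > ρ²=64 → inactive
o4: d²=100 > ρ²=64 → inactive
F = F_att + ΣF_rep = (-1.5535,-0.2286)
Δp = p'−p = (-0.3884,-0.0571); α = Δx/Fx = (-2613/6728) / (-2613/1682) = 1/4
check: Δy/Fy = (-769/13456) / (-769/3364) = 1/4 ✓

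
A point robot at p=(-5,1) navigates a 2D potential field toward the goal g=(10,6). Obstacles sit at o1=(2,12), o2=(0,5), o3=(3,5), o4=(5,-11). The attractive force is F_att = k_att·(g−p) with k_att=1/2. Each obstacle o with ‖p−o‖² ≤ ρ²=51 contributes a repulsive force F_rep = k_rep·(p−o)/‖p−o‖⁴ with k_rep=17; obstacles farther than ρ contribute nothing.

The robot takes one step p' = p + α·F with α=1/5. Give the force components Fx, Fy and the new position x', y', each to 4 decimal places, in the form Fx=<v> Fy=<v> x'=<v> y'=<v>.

F_att = 1/2·(g−p) = 1/2·(15,5) = (7.5000,2.5000)
o1: d²=170 > ρ²=51 → inactive
o2: d²=41 ≤ ρ²=51; F_rep = 17·(-5,-4)/41² = (-0.0506,-0.0405)
o3: d²=80 > ρ²=51 → inactive
o4: d²=244 > ρ²=51 → inactive
F = F_att + ΣF_rep = (7.4494,2.4595)
p' = p + 1/5·F = (-3.5101,1.4919)

Fx=7.4494 Fy=2.4595 x'=-3.5101 y'=1.4919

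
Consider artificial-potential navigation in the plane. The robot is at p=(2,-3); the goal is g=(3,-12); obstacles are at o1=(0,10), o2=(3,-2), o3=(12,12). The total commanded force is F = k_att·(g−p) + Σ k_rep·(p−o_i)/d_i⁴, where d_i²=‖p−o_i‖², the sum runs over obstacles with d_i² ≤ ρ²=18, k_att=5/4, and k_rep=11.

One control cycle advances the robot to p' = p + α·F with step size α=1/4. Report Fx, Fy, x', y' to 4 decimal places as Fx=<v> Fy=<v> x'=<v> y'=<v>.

Fx=-1.5000 Fy=-14.0000 x'=1.6250 y'=-6.5000

F_att = 5/4·(g−p) = 5/4·(1,-9) = (1.2500,-11.2500)
o1: d²=173 > ρ²=18 → inactive
o2: d²=2 ≤ ρ²=18; F_rep = 11·(-1,-1)/2² = (-2.7500,-2.7500)
o3: d²=325 > ρ²=18 → inactive
F = F_att + ΣF_rep = (-1.5000,-14.0000)
p' = p + 1/4·F = (1.6250,-6.5000)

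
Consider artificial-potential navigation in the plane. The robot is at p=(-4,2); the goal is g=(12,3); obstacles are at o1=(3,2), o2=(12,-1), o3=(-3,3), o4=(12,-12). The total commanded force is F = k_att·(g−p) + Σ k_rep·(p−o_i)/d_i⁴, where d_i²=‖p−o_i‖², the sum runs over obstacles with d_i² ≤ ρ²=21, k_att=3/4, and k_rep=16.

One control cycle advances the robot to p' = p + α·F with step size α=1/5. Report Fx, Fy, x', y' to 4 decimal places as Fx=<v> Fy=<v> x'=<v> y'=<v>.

F_att = 3/4·(g−p) = 3/4·(16,1) = (12.0000,0.7500)
o1: d²=49 > ρ²=21 → inactive
o2: d²=265 > ρ²=21 → inactive
o3: d²=2 ≤ ρ²=21; F_rep = 16·(-1,-1)/2² = (-4.0000,-4.0000)
o4: d²=452 > ρ²=21 → inactive
F = F_att + ΣF_rep = (8.0000,-3.2500)
p' = p + 1/5·F = (-2.4000,1.3500)

Fx=8.0000 Fy=-3.2500 x'=-2.4000 y'=1.3500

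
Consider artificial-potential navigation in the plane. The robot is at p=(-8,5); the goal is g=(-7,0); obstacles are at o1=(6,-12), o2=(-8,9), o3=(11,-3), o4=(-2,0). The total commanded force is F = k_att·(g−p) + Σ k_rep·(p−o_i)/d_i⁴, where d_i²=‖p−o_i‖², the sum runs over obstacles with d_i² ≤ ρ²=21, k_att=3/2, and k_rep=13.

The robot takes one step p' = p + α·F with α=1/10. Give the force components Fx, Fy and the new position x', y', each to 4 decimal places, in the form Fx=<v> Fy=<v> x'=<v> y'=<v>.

F_att = 3/2·(g−p) = 3/2·(1,-5) = (1.5000,-7.5000)
o1: d²=485 > ρ²=21 → inactive
o2: d²=16 ≤ ρ²=21; F_rep = 13·(0,-4)/16² = (0.0000,-0.2031)
o3: d²=425 > ρ²=21 → inactive
o4: d²=61 > ρ²=21 → inactive
F = F_att + ΣF_rep = (1.5000,-7.7031)
p' = p + 1/10·F = (-7.8500,4.2297)

Fx=1.5000 Fy=-7.7031 x'=-7.8500 y'=4.2297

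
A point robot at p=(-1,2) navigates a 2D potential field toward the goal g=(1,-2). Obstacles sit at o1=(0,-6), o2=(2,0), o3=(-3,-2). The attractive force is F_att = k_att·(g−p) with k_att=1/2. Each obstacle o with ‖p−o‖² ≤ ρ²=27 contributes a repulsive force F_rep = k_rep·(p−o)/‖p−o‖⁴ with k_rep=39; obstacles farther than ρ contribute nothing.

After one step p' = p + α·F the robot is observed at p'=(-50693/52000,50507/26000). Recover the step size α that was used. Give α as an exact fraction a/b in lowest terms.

F_att = 1/2·(g−p) = 1/2·(2,-4) = (1.0000,-2.0000)
o1: d²=65 > ρ²=27 → inactive
o2: d²=13 ≤ ρ²=27; F_rep = 39·(-3,2)/13² = (-0.6923,0.4615)
o3: d²=20 ≤ ρ²=27; F_rep = 39·(2,4)/20² = (0.1950,0.3900)
F = F_att + ΣF_rep = (0.5027,-1.1485)
Δp = p'−p = (0.0251,-0.0574); α = Δx/Fx = (1307/52000) / (1307/2600) = 1/20
check: Δy/Fy = (-1493/26000) / (-1493/1300) = 1/20 ✓

α = 1/20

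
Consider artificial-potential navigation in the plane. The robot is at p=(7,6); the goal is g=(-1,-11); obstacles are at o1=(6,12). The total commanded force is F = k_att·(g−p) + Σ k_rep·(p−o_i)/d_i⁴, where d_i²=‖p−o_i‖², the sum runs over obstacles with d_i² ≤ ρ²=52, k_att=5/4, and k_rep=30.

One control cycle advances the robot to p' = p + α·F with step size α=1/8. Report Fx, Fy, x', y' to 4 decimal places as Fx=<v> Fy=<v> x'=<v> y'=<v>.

Fx=-9.9781 Fy=-21.3815 x'=5.7527 y'=3.3273

F_att = 5/4·(g−p) = 5/4·(-8,-17) = (-10.0000,-21.2500)
o1: d²=37 ≤ ρ²=52; F_rep = 30·(1,-6)/37² = (0.0219,-0.1315)
F = F_att + ΣF_rep = (-9.9781,-21.3815)
p' = p + 1/8·F = (5.7527,3.3273)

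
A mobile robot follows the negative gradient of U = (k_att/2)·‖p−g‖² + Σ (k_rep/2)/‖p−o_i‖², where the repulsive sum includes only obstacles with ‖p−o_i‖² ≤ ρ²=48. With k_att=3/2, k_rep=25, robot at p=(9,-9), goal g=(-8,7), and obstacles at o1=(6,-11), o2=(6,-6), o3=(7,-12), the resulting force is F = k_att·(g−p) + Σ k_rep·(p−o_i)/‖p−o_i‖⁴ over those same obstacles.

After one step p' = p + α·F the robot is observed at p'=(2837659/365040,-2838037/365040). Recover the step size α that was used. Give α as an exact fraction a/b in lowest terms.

F_att = 3/2·(g−p) = 3/2·(-17,16) = (-25.5000,24.0000)
o1: d²=13 ≤ ρ²=48; F_rep = 25·(3,2)/13² = (0.4438,0.2959)
o2: d²=18 ≤ ρ²=48; F_rep = 25·(3,-3)/18² = (0.2315,-0.2315)
o3: d²=13 ≤ ρ²=48; F_rep = 25·(2,3)/13² = (0.2959,0.4438)
F = F_att + ΣF_rep = (-24.5289,24.5082)
Δp = p'−p = (-1.2264,1.2254); α = Δx/Fx = (-447701/365040) / (-447701/18252) = 1/20
check: Δy/Fy = (447323/365040) / (447323/18252) = 1/20 ✓

α = 1/20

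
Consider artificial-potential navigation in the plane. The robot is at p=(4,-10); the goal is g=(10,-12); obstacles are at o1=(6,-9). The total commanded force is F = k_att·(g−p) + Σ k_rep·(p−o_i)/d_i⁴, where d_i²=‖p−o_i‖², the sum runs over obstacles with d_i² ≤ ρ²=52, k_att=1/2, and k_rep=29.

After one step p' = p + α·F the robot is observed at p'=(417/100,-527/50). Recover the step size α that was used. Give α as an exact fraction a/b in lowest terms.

F_att = 1/2·(g−p) = 1/2·(6,-2) = (3.0000,-1.0000)
o1: d²=5 ≤ ρ²=52; F_rep = 29·(-2,-1)/5² = (-2.3200,-1.1600)
F = F_att + ΣF_rep = (0.6800,-2.1600)
Δp = p'−p = (0.1700,-0.5400); α = Δx/Fx = (17/100) / (17/25) = 1/4
check: Δy/Fy = (-27/50) / (-54/25) = 1/4 ✓

α = 1/4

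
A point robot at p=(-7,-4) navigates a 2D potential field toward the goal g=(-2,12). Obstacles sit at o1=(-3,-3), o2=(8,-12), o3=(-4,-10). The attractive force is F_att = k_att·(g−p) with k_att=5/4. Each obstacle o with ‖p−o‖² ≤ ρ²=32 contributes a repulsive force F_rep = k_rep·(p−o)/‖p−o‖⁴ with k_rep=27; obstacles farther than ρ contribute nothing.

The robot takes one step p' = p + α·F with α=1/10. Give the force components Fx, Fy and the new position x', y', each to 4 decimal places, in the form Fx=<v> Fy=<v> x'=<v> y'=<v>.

Fx=5.8763 Fy=19.9066 x'=-6.4124 y'=-2.0093

F_att = 5/4·(g−p) = 5/4·(5,16) = (6.2500,20.0000)
o1: d²=17 ≤ ρ²=32; F_rep = 27·(-4,-1)/17² = (-0.3737,-0.0934)
o2: d²=289 > ρ²=32 → inactive
o3: d²=45 > ρ²=32 → inactive
F = F_att + ΣF_rep = (5.8763,19.9066)
p' = p + 1/10·F = (-6.4124,-2.0093)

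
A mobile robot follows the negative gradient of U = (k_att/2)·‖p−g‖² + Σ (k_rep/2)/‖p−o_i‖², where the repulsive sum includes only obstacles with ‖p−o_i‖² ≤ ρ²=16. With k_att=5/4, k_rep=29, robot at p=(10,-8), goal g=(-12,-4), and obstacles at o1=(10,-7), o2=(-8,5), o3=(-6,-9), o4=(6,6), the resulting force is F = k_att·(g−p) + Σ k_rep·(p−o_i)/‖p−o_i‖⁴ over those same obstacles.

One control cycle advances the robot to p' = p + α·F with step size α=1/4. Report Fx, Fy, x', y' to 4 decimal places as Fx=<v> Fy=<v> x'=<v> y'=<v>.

Fx=-27.5000 Fy=-24.0000 x'=3.1250 y'=-14.0000

F_att = 5/4·(g−p) = 5/4·(-22,4) = (-27.5000,5.0000)
o1: d²=1 ≤ ρ²=16; F_rep = 29·(0,-1)/1² = (0.0000,-29.0000)
o2: d²=493 > ρ²=16 → inactive
o3: d²=257 > ρ²=16 → inactive
o4: d²=212 > ρ²=16 → inactive
F = F_att + ΣF_rep = (-27.5000,-24.0000)
p' = p + 1/4·F = (3.1250,-14.0000)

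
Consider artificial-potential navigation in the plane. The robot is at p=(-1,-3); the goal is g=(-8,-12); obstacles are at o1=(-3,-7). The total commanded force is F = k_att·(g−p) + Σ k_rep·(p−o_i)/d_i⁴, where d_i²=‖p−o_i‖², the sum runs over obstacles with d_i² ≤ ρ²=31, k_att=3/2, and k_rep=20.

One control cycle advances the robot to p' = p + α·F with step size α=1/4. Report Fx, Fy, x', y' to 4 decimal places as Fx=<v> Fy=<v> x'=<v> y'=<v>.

F_att = 3/2·(g−p) = 3/2·(-7,-9) = (-10.5000,-13.5000)
o1: d²=20 ≤ ρ²=31; F_rep = 20·(2,4)/20² = (0.1000,0.2000)
F = F_att + ΣF_rep = (-10.4000,-13.3000)
p' = p + 1/4·F = (-3.6000,-6.3250)

Fx=-10.4000 Fy=-13.3000 x'=-3.6000 y'=-6.3250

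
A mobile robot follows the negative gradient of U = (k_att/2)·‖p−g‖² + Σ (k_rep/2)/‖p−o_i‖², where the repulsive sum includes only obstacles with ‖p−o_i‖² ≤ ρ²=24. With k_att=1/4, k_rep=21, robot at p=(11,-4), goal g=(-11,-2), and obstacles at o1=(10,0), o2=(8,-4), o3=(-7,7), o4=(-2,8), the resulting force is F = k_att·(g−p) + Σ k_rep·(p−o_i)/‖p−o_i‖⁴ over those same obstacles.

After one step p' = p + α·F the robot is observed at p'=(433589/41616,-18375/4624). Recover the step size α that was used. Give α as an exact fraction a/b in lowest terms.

F_att = 1/4·(g−p) = 1/4·(-22,2) = (-5.5000,0.5000)
o1: d²=17 ≤ ρ²=24; F_rep = 21·(1,-4)/17² = (0.0727,-0.2907)
o2: d²=9 ≤ ρ²=24; F_rep = 21·(3,0)/9² = (0.7778,0.0000)
o3: d²=445 > ρ²=24 → inactive
o4: d²=313 > ρ²=24 → inactive
F = F_att + ΣF_rep = (-4.6496,0.2093)
Δp = p'−p = (-0.5812,0.0262); α = Δx/Fx = (-24187/41616) / (-24187/5202) = 1/8
check: Δy/Fy = (121/4624) / (121/578) = 1/8 ✓

α = 1/8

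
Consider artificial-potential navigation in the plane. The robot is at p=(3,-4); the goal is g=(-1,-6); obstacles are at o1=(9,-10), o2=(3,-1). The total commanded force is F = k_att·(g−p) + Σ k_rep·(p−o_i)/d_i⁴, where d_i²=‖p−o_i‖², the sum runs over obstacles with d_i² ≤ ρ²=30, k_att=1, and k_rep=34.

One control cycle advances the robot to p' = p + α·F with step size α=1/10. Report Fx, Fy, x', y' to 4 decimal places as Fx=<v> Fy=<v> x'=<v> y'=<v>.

Fx=-4.0000 Fy=-3.2593 x'=2.6000 y'=-4.3259

F_att = 1·(g−p) = 1·(-4,-2) = (-4.0000,-2.0000)
o1: d²=72 > ρ²=30 → inactive
o2: d²=9 ≤ ρ²=30; F_rep = 34·(0,-3)/9² = (0.0000,-1.2593)
F = F_att + ΣF_rep = (-4.0000,-3.2593)
p' = p + 1/10·F = (2.6000,-4.3259)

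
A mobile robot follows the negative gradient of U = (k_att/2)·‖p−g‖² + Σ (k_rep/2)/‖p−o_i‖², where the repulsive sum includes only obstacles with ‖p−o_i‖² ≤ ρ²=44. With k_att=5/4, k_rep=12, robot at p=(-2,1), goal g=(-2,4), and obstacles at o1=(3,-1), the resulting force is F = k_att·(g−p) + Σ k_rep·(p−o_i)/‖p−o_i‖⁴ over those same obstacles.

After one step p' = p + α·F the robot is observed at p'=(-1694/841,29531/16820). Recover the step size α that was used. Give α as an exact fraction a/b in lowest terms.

F_att = 5/4·(g−p) = 5/4·(0,3) = (0.0000,3.7500)
o1: d²=29 ≤ ρ²=44; F_rep = 12·(-5,2)/29² = (-0.0713,0.0285)
F = F_att + ΣF_rep = (-0.0713,3.7785)
Δp = p'−p = (-0.0143,0.7557); α = Δx/Fx = (-12/841) / (-60/841) = 1/5
check: Δy/Fy = (12711/16820) / (12711/3364) = 1/5 ✓

α = 1/5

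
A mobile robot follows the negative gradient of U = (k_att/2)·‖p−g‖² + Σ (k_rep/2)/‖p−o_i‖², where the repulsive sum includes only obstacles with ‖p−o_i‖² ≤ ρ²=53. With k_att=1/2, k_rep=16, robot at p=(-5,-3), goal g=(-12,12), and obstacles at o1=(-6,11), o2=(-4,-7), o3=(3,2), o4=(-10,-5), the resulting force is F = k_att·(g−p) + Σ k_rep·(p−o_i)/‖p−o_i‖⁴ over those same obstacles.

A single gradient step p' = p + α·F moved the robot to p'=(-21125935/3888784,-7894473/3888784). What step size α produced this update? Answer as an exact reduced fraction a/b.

F_att = 1/2·(g−p) = 1/2·(-7,15) = (-3.5000,7.5000)
o1: d²=197 > ρ²=53 → inactive
o2: d²=17 ≤ ρ²=53; F_rep = 16·(-1,4)/17² = (-0.0554,0.2215)
o3: d²=89 > ρ²=53 → inactive
o4: d²=29 ≤ ρ²=53; F_rep = 16·(5,2)/29² = (0.0951,0.0380)
F = F_att + ΣF_rep = (-3.4602,7.7595)
Δp = p'−p = (-0.4325,0.9699); α = Δx/Fx = (-1682015/3888784) / (-1682015/486098) = 1/8
check: Δy/Fy = (3771879/3888784) / (3771879/486098) = 1/8 ✓

α = 1/8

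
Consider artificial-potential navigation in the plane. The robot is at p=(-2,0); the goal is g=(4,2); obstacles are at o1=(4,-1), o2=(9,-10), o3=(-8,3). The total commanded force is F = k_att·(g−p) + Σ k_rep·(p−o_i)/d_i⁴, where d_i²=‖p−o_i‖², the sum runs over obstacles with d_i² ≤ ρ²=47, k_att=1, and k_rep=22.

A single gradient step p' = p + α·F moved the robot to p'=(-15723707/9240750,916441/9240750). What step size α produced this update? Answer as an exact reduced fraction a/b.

α = 1/20

F_att = 1·(g−p) = 1·(6,2) = (6.0000,2.0000)
o1: d²=37 ≤ ρ²=47; F_rep = 22·(-6,1)/37² = (-0.0964,0.0161)
o2: d²=221 > ρ²=47 → inactive
o3: d²=45 ≤ ρ²=47; F_rep = 22·(6,-3)/45² = (0.0652,-0.0326)
F = F_att + ΣF_rep = (5.9688,1.9835)
Δp = p'−p = (0.2984,0.0992); α = Δx/Fx = (2757793/9240750) / (5515586/924075) = 1/20
check: Δy/Fy = (916441/9240750) / (1832882/924075) = 1/20 ✓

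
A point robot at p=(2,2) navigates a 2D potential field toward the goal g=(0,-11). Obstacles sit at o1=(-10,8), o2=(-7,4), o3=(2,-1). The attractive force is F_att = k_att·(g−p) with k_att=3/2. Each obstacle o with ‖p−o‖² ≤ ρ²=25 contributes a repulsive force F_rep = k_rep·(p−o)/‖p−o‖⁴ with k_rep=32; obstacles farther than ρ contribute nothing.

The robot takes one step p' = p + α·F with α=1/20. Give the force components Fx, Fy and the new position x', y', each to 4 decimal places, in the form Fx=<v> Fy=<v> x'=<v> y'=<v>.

Fx=-3.0000 Fy=-18.3148 x'=1.8500 y'=1.0843

F_att = 3/2·(g−p) = 3/2·(-2,-13) = (-3.0000,-19.5000)
o1: d²=180 > ρ²=25 → inactive
o2: d²=85 > ρ²=25 → inactive
o3: d²=9 ≤ ρ²=25; F_rep = 32·(0,3)/9² = (0.0000,1.1852)
F = F_att + ΣF_rep = (-3.0000,-18.3148)
p' = p + 1/20·F = (1.8500,1.0843)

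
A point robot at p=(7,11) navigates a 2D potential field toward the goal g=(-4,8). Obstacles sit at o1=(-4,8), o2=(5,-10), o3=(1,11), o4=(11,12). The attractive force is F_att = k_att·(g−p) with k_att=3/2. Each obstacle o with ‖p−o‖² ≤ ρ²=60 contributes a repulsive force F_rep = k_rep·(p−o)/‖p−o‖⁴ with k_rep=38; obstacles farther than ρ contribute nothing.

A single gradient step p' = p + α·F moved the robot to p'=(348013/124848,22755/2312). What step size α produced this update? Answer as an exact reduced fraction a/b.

F_att = 3/2·(g−p) = 3/2·(-11,-3) = (-16.5000,-4.5000)
o1: d²=130 > ρ²=60 → inactive
o2: d²=445 > ρ²=60 → inactive
o3: d²=36 ≤ ρ²=60; F_rep = 38·(6,0)/36² = (0.1759,0.0000)
o4: d²=17 ≤ ρ²=60; F_rep = 38·(-4,-1)/17² = (-0.5260,-0.1315)
F = F_att + ΣF_rep = (-16.8500,-4.6315)
Δp = p'−p = (-4.2125,-1.1579); α = Δx/Fx = (-525923/124848) / (-525923/31212) = 1/4
check: Δy/Fy = (-2677/2312) / (-2677/578) = 1/4 ✓

α = 1/4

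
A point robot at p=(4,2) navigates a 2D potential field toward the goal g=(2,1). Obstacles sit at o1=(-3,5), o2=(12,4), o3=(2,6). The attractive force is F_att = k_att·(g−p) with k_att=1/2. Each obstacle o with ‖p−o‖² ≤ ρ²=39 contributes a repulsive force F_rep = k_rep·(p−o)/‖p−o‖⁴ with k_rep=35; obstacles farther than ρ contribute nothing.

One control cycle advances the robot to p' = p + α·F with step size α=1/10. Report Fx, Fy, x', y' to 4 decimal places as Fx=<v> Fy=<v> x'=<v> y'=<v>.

Fx=-0.8250 Fy=-0.8500 x'=3.9175 y'=1.9150

F_att = 1/2·(g−p) = 1/2·(-2,-1) = (-1.0000,-0.5000)
o1: d²=58 > ρ²=39 → inactive
o2: d²=68 > ρ²=39 → inactive
o3: d²=20 ≤ ρ²=39; F_rep = 35·(2,-4)/20² = (0.1750,-0.3500)
F = F_att + ΣF_rep = (-0.8250,-0.8500)
p' = p + 1/10·F = (3.9175,1.9150)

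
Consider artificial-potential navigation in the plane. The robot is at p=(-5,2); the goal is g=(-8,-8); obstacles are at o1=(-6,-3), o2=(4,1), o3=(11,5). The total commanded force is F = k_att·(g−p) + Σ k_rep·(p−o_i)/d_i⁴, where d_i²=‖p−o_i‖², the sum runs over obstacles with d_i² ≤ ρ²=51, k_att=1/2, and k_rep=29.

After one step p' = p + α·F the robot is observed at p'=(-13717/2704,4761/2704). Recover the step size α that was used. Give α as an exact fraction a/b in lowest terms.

F_att = 1/2·(g−p) = 1/2·(-3,-10) = (-1.5000,-5.0000)
o1: d²=26 ≤ ρ²=51; F_rep = 29·(1,5)/26² = (0.0429,0.2145)
o2: d²=82 > ρ²=51 → inactive
o3: d²=265 > ρ²=51 → inactive
F = F_att + ΣF_rep = (-1.4571,-4.7855)
Δp = p'−p = (-0.0729,-0.2393); α = Δx/Fx = (-197/2704) / (-985/676) = 1/20
check: Δy/Fy = (-647/2704) / (-3235/676) = 1/20 ✓

α = 1/20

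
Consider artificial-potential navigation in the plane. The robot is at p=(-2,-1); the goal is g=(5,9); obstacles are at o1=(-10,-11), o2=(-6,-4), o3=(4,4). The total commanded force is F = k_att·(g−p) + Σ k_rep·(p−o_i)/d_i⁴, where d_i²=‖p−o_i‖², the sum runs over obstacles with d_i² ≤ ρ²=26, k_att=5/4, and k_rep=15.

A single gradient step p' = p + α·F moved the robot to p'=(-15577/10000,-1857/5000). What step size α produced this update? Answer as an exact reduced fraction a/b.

F_att = 5/4·(g−p) = 5/4·(7,10) = (8.7500,12.5000)
o1: d²=164 > ρ²=26 → inactive
o2: d²=25 ≤ ρ²=26; F_rep = 15·(4,3)/25² = (0.0960,0.0720)
o3: d²=61 > ρ²=26 → inactive
F = F_att + ΣF_rep = (8.8460,12.5720)
Δp = p'−p = (0.4423,0.6286); α = Δx/Fx = (4423/10000) / (4423/500) = 1/20
check: Δy/Fy = (3143/5000) / (3143/250) = 1/20 ✓

α = 1/20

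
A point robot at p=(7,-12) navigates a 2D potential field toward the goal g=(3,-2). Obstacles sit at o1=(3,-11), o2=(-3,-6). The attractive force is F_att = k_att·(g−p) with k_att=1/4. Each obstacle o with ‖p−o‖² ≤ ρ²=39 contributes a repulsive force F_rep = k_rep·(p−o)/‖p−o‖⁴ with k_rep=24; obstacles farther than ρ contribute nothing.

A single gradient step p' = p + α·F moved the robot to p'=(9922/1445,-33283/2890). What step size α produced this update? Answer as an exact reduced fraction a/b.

F_att = 1/4·(g−p) = 1/4·(-4,10) = (-1.0000,2.5000)
o1: d²=17 ≤ ρ²=39; F_rep = 24·(4,-1)/17² = (0.3322,-0.0830)
o2: d²=136 > ρ²=39 → inactive
F = F_att + ΣF_rep = (-0.6678,2.4170)
Δp = p'−p = (-0.1336,0.4834); α = Δx/Fx = (-193/1445) / (-193/289) = 1/5
check: Δy/Fy = (1397/2890) / (1397/578) = 1/5 ✓

α = 1/5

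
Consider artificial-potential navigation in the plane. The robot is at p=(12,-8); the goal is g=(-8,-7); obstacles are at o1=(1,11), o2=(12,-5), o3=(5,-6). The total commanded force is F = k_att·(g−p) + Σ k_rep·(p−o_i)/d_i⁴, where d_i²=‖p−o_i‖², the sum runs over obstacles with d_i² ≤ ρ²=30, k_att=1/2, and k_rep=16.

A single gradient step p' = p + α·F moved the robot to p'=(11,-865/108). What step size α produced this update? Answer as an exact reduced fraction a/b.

F_att = 1/2·(g−p) = 1/2·(-20,1) = (-10.0000,0.5000)
o1: d²=482 > ρ²=30 → inactive
o2: d²=9 ≤ ρ²=30; F_rep = 16·(0,-3)/9² = (0.0000,-0.5926)
o3: d²=53 > ρ²=30 → inactive
F = F_att + ΣF_rep = (-10.0000,-0.0926)
Δp = p'−p = (-1.0000,-0.0093); α = Δx/Fx = (-1) / (-10) = 1/10
check: Δy/Fy = (-1/108) / (-5/54) = 1/10 ✓

α = 1/10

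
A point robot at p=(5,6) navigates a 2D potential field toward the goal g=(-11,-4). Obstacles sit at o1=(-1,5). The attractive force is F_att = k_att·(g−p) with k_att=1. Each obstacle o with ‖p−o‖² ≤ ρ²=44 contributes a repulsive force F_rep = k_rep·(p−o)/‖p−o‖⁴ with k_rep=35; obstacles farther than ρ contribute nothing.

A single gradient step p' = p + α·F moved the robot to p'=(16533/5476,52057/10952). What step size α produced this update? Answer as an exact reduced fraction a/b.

F_att = 1·(g−p) = 1·(-16,-10) = (-16.0000,-10.0000)
o1: d²=37 ≤ ρ²=44; F_rep = 35·(6,1)/37² = (0.1534,0.0256)
F = F_att + ΣF_rep = (-15.8466,-9.9744)
Δp = p'−p = (-1.9808,-1.2468); α = Δx/Fx = (-10847/5476) / (-21694/1369) = 1/8
check: Δy/Fy = (-13655/10952) / (-13655/1369) = 1/8 ✓

α = 1/8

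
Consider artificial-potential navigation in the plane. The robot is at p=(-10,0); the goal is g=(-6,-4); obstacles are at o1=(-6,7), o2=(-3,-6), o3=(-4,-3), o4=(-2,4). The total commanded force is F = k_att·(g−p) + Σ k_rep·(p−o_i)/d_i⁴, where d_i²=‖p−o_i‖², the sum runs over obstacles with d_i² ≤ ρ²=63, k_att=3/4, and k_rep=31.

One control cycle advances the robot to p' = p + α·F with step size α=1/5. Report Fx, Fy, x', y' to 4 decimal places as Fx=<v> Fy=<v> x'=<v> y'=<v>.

F_att = 3/4·(g−p) = 3/4·(4,-4) = (3.0000,-3.0000)
o1: d²=65 > ρ²=63 → inactive
o2: d²=85 > ρ²=63 → inactive
o3: d²=45 ≤ ρ²=63; F_rep = 31·(-6,3)/45² = (-0.0919,0.0459)
o4: d²=80 > ρ²=63 → inactive
F = F_att + ΣF_rep = (2.9081,-2.9541)
p' = p + 1/5·F = (-9.4184,-0.5908)

Fx=2.9081 Fy=-2.9541 x'=-9.4184 y'=-0.5908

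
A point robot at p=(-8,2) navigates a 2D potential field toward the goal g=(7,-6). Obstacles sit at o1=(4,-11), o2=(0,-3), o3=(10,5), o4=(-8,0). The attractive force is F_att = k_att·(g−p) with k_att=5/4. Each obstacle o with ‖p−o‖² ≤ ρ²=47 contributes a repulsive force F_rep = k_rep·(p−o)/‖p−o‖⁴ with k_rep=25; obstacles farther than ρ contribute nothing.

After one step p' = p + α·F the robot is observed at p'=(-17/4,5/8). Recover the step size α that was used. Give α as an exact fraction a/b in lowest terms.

α = 1/5

F_att = 5/4·(g−p) = 5/4·(15,-8) = (18.7500,-10.0000)
o1: d²=313 > ρ²=47 → inactive
o2: d²=89 > ρ²=47 → inactive
o3: d²=333 > ρ²=47 → inactive
o4: d²=4 ≤ ρ²=47; F_rep = 25·(0,2)/4² = (0.0000,3.1250)
F = F_att + ΣF_rep = (18.7500,-6.8750)
Δp = p'−p = (3.7500,-1.3750); α = Δx/Fx = (15/4) / (75/4) = 1/5
check: Δy/Fy = (-11/8) / (-55/8) = 1/5 ✓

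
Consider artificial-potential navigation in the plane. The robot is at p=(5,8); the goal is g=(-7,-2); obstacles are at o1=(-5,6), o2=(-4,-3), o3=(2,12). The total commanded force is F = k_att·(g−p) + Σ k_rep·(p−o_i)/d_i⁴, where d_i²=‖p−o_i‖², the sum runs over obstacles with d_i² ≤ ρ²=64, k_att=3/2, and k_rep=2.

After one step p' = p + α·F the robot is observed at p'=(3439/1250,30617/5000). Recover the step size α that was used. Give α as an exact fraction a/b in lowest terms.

α = 1/8

F_att = 3/2·(g−p) = 3/2·(-12,-10) = (-18.0000,-15.0000)
o1: d²=104 > ρ²=64 → inactive
o2: d²=202 > ρ²=64 → inactive
o3: d²=25 ≤ ρ²=64; F_rep = 2·(3,-4)/25² = (0.0096,-0.0128)
F = F_att + ΣF_rep = (-17.9904,-15.0128)
Δp = p'−p = (-2.2488,-1.8766); α = Δx/Fx = (-2811/1250) / (-11244/625) = 1/8
check: Δy/Fy = (-9383/5000) / (-9383/625) = 1/8 ✓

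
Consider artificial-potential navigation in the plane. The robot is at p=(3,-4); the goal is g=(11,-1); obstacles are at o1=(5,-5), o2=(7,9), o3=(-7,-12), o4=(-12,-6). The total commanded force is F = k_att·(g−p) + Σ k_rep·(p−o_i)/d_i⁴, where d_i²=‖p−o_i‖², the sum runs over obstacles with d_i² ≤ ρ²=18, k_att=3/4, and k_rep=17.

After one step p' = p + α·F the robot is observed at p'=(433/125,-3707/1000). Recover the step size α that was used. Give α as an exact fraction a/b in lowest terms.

α = 1/10

F_att = 3/4·(g−p) = 3/4·(8,3) = (6.0000,2.2500)
o1: d²=5 ≤ ρ²=18; F_rep = 17·(-2,1)/5² = (-1.3600,0.6800)
o2: d²=185 > ρ²=18 → inactive
o3: d²=164 > ρ²=18 → inactive
o4: d²=229 > ρ²=18 → inactive
F = F_att + ΣF_rep = (4.6400,2.9300)
Δp = p'−p = (0.4640,0.2930); α = Δx/Fx = (58/125) / (116/25) = 1/10
check: Δy/Fy = (293/1000) / (293/100) = 1/10 ✓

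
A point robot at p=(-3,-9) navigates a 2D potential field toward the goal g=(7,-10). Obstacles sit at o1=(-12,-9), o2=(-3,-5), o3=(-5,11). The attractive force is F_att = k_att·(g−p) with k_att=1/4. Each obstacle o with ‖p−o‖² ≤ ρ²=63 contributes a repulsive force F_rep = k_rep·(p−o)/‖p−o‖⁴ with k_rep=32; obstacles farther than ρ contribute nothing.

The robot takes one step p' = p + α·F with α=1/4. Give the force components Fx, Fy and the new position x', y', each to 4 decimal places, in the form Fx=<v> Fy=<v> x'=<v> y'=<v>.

F_att = 1/4·(g−p) = 1/4·(10,-1) = (2.5000,-0.2500)
o1: d²=81 > ρ²=63 → inactive
o2: d²=16 ≤ ρ²=63; F_rep = 32·(0,-4)/16² = (0.0000,-0.5000)
o3: d²=404 > ρ²=63 → inactive
F = F_att + ΣF_rep = (2.5000,-0.7500)
p' = p + 1/4·F = (-2.3750,-9.1875)

Fx=2.5000 Fy=-0.7500 x'=-2.3750 y'=-9.1875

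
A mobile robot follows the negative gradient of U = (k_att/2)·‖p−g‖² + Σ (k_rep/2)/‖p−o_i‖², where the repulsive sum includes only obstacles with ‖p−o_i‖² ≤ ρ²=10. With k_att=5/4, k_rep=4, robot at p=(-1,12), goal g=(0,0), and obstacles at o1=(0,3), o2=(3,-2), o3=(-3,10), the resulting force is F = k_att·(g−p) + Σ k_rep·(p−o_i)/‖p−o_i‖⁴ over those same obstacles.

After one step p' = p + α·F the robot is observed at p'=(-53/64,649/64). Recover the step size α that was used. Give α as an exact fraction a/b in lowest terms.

F_att = 5/4·(g−p) = 5/4·(1,-12) = (1.2500,-15.0000)
o1: d²=82 > ρ²=10 → inactive
o2: d²=212 > ρ²=10 → inactive
o3: d²=8 ≤ ρ²=10; F_rep = 4·(2,2)/8² = (0.1250,0.1250)
F = F_att + ΣF_rep = (1.3750,-14.8750)
Δp = p'−p = (0.1719,-1.8594); α = Δx/Fx = (11/64) / (11/8) = 1/8
check: Δy/Fy = (-119/64) / (-119/8) = 1/8 ✓

α = 1/8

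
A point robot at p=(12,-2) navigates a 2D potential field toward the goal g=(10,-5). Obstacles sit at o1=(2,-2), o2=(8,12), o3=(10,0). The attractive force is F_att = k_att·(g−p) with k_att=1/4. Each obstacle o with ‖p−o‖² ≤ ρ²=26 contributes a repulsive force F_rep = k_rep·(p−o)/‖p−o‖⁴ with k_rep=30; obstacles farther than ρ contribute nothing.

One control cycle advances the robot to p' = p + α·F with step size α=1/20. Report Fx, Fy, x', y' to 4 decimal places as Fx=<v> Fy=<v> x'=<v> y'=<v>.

Fx=0.4375 Fy=-1.6875 x'=12.0219 y'=-2.0844

F_att = 1/4·(g−p) = 1/4·(-2,-3) = (-0.5000,-0.7500)
o1: d²=100 > ρ²=26 → inactive
o2: d²=212 > ρ²=26 → inactive
o3: d²=8 ≤ ρ²=26; F_rep = 30·(2,-2)/8² = (0.9375,-0.9375)
F = F_att + ΣF_rep = (0.4375,-1.6875)
p' = p + 1/20·F = (12.0219,-2.0844)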